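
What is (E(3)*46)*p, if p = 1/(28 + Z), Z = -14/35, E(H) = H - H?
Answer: 0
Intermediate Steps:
E(H) = 0
Z = -⅖ (Z = -14*1/35 = -⅖ ≈ -0.40000)
p = 5/138 (p = 1/(28 - ⅖) = 1/(138/5) = 5/138 ≈ 0.036232)
(E(3)*46)*p = (0*46)*(5/138) = 0*(5/138) = 0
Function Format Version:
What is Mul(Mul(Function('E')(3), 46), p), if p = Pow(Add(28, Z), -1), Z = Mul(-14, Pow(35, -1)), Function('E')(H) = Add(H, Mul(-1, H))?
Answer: 0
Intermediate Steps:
Function('E')(H) = 0
Z = Rational(-2, 5) (Z = Mul(-14, Rational(1, 35)) = Rational(-2, 5) ≈ -0.40000)
p = Rational(5, 138) (p = Pow(Add(28, Rational(-2, 5)), -1) = Pow(Rational(138, 5), -1) = Rational(5, 138) ≈ 0.036232)
Mul(Mul(Function('E')(3), 46), p) = Mul(Mul(0, 46), Rational(5, 138)) = Mul(0, Rational(5, 138)) = 0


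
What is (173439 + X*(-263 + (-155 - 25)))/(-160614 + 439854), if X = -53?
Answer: 98459/139620 ≈ 0.70519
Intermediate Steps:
(173439 + X*(-263 + (-155 - 25)))/(-160614 + 439854) = (173439 - 53*(-263 + (-155 - 25)))/(-160614 + 439854) = (173439 - 53*(-263 - 180))/279240 = (173439 - 53*(-443))*(1/279240) = (173439 + 23479)*(1/279240) = 196918*(1/279240) = 98459/139620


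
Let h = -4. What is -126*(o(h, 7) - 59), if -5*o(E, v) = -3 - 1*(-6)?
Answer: 37548/5 ≈ 7509.6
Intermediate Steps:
o(E, v) = -⅗ (o(E, v) = -(-3 - 1*(-6))/5 = -(-3 + 6)/5 = -⅕*3 = -⅗)
-126*(o(h, 7) - 59) = -126*(-⅗ - 59) = -126*(-298/5) = 37548/5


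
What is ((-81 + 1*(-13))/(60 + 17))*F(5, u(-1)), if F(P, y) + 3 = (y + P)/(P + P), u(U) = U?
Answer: 1222/385 ≈ 3.1740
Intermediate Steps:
F(P, y) = -3 + (P + y)/(2*P) (F(P, y) = -3 + (y + P)/(P + P) = -3 + (P + y)/((2*P)) = -3 + (P + y)*(1/(2*P)) = -3 + (P + y)/(2*P))
((-81 + 1*(-13))/(60 + 17))*F(5, u(-1)) = ((-81 + 1*(-13))/(60 + 17))*((½)*(-1 - 5*5)/5) = ((-81 - 13)/77)*((½)*(⅕)*(-1 - 25)) = (-94*1/77)*((½)*(⅕)*(-26)) = -94/77*(-13/5) = 1222/385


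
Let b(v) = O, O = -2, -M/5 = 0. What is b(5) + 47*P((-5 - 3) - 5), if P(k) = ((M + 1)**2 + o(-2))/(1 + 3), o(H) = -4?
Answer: -149/4 ≈ -37.250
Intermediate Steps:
M = 0 (M = -5*0 = 0)
b(v) = -2
P(k) = -3/4 (P(k) = ((0 + 1)**2 - 4)/(1 + 3) = (1**2 - 4)/4 = (1 - 4)*(1/4) = -3*1/4 = -3/4)
b(5) + 47*P((-5 - 3) - 5) = -2 + 47*(-3/4) = -2 - 141/4 = -149/4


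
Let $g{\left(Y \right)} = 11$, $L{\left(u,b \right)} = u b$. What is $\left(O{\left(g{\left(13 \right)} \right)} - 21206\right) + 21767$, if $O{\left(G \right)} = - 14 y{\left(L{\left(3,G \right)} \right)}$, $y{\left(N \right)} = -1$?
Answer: $575$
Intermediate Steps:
$L{\left(u,b \right)} = b u$
$O{\left(G \right)} = 14$ ($O{\left(G \right)} = \left(-14\right) \left(-1\right) = 14$)
$\left(O{\left(g{\left(13 \right)} \right)} - 21206\right) + 21767 = \left(14 - 21206\right) + 21767 = -21192 + 21767 = 575$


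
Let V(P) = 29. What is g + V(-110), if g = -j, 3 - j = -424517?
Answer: -424491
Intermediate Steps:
j = 424520 (j = 3 - 1*(-424517) = 3 + 424517 = 424520)
g = -424520 (g = -1*424520 = -424520)
g + V(-110) = -424520 + 29 = -424491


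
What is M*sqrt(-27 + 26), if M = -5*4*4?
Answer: -80*I ≈ -80.0*I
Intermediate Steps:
M = -80 (M = -20*4 = -80)
M*sqrt(-27 + 26) = -80*sqrt(-27 + 26) = -80*I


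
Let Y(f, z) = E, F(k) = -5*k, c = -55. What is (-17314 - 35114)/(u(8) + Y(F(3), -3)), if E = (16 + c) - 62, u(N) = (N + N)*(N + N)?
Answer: -52428/155 ≈ -338.25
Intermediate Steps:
u(N) = 4*N**2 (u(N) = (2*N)*(2*N) = 4*N**2)
E = -101 (E = (16 - 55) - 62 = -39 - 62 = -101)
Y(f, z) = -101
(-17314 - 35114)/(u(8) + Y(F(3), -3)) = (-17314 - 35114)/(4*8**2 - 101) = -52428/(4*64 - 101) = -52428/(256 - 101) = -52428/155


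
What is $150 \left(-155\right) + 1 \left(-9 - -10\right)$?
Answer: $-23249$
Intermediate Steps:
$150 \left(-155\right) + 1 \left(-9 - -10\right) = -23250 + 1 \left(-9 + 10\right) = -23250 + 1 \cdot 1 = -23250 + 1 = -23249$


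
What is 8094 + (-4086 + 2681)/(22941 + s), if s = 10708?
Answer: 272353601/33649 ≈ 8094.0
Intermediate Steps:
8094 + (-4086 + 2681)/(22941 + s) = 8094 + (-4086 + 2681)/(22941 + 10708) = 8094 - 1405/33649 = 272353601/33649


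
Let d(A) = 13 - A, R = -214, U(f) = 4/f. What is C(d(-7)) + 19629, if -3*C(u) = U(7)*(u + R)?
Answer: 412985/21 ≈ 19666.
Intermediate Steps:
C(u) = 856/21 - 4*u/21 (C(u) = -4/7*(u - 214)/3 = -4*(1/7)*(-214 + u)/3 = -4*(-214 + u)/21 = -(-856/7 + 4*u/7)/3 = 856/21 - 4*u/21)
C(d(-7)) + 19629 = (856/21 - 4*(13 - 1*(-7))/21) + 19629 = (856/21 - 4*(13 + 7)/21) + 19629 = (856/21 - 4/21*20) + 19629 = (856/21 - 80/21) + 19629 = 776/21 + 19629 = 412985/21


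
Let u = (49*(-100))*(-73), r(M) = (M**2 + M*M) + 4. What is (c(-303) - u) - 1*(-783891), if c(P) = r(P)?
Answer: 609813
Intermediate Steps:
r(M) = 4 + 2*M**2 (r(M) = (M**2 + M**2) + 4 = 2*M**2 + 4 = 4 + 2*M**2)
c(P) = 4 + 2*P**2
u = 357700 (u = -4900*(-73) = 357700)
(c(-303) - u) - 1*(-783891) = ((4 + 2*(-303)**2) - 1*357700) - 1*(-783891) = ((4 + 2*91809) - 357700) + 783891 = ((4 + 183618) - 357700) + 783891 = (183622 - 357700) + 783891 = -174078 + 783891 = 609813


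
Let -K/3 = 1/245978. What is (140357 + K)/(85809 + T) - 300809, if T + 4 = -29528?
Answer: -4164035556325811/13842903906 ≈ -3.0081e+5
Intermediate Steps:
T = -29532 (T = -4 - 29528 = -29532)
K = -3/245978 ≈ -1.2196e-5
(140357 + K)/(85809 + T) - 300809 = (140357 - 3/245978)/(85809 - 29532) - 300809 = (34524734143/245978)/56277 - 300809 = (34524734143/245978)*(1/56277) - 300809 = 34524734143/13842903906 - 300809 = -4164035556325811/13842903906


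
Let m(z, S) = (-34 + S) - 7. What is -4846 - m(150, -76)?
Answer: -4729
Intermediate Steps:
m(z, S) = -41 + S
-4846 - m(150, -76) = -4846 - (-41 - 76) = -4846 - 1*(-117) = -4846 + 117 = -4729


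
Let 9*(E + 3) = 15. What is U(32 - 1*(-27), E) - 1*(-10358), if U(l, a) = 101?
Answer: 10459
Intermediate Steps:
E = -4/3 (E = -3 + (⅑)*15 = -3 + 5/3 = -4/3 ≈ -1.3333)
U(32 - 1*(-27), E) - 1*(-10358) = 101 - 1*(-10358) = 101 + 10358 = 10459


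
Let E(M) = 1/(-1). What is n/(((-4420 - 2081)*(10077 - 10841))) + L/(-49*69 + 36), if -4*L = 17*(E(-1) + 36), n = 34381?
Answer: 28460353/553794186 ≈ 0.051392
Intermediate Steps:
E(M) = -1
L = -595/4 (L = -17*(-1 + 36)/4 = -17*35/4 = -¼*595 = -595/4 ≈ -148.75)
n/(((-4420 - 2081)*(10077 - 10841))) + L/(-49*69 + 36) = 34381/(((-4420 - 2081)*(10077 - 10841))) - 595/(4*(-49*69 + 36)) = 34381/((-6501*(-764))) - 595/(4*(-3381 + 36)) = 34381/4966764 - 595/4/(-3345) = 34381*(1/4966764) - 595/4*(-1/3345) = 34381/4966764 + 119/2676 = 28460353/553794186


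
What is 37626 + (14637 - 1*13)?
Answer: 52250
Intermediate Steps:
37626 + (14637 - 1*13) = 37626 + (14637 - 13) = 37626 + 14624 = 52250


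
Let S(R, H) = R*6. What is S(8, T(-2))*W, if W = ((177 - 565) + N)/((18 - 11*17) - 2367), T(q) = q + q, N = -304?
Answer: 4152/317 ≈ 13.098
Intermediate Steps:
T(q) = 2*q
W = 173/634 (W = ((177 - 565) - 304)/((18 - 11*17) - 2367) = (-388 - 304)/((18 - 187) - 2367) = -692/(-169 - 2367) = -692/(-2536) = -692*(-1/2536) = 173/634 ≈ 0.27287)
S(R, H) = 6*R
S(8, T(-2))*W = (6*8)*(173/634) = 48*(173/634) = 4152/317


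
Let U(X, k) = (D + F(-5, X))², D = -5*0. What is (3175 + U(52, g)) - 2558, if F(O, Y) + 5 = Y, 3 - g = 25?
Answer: 2826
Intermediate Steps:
g = -22 (g = 3 - 1*25 = 3 - 25 = -22)
F(O, Y) = -5 + Y
D = 0
U(X, k) = (-5 + X)² (U(X, k) = (0 + (-5 + X))² = (-5 + X)²)
(3175 + U(52, g)) - 2558 = (3175 + (-5 + 52)²) - 2558 = (3175 + 47²) - 2558 = (3175 + 2209) - 2558 = 5384 - 2558 = 2826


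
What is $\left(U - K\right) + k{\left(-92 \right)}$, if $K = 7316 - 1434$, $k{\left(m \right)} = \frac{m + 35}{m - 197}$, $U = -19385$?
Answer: $- \frac{7302106}{289} \approx -25267.0$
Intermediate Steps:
$k{\left(m \right)} = \frac{35 + m}{-197 + m}$
$K = 5882$
$\left(U - K\right) + k{\left(-92 \right)} = \left(-19385 - 5882\right) + \frac{35 - 92}{-197 - 92} = \left(-19385 - 5882\right) + \frac{1}{-289} \left(-57\right) = -25267 - - \frac{57}{289} = -25267 + \frac{57}{289} = - \frac{7302106}{289}$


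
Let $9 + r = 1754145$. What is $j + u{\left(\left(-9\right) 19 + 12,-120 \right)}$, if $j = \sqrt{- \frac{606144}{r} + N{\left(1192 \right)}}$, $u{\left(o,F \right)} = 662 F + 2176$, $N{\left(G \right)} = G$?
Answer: $-77264 + \frac{16 \sqrt{2762942862}}{24363} \approx -77230.0$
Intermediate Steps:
$r = 1754136$ ($r = -9 + 1754145 = 1754136$)
$u{\left(o,F \right)} = 2176 + 662 F$
$j = \frac{16 \sqrt{2762942862}}{24363}$ ($j = \sqrt{- \frac{606144}{1754136} + 1192} = \sqrt{\left(-606144\right) \frac{1}{1754136} + 1192} = \sqrt{- \frac{25256}{73089} + 1192} = \sqrt{\frac{87096832}{73089}} = \frac{16 \sqrt{2762942862}}{24363} \approx 34.52$)
$j + u{\left(\left(-9\right) 19 + 12,-120 \right)} = \frac{16 \sqrt{2762942862}}{24363} + \left(2176 + 662 \left(-120\right)\right) = \frac{16 \sqrt{2762942862}}{24363} + \left(2176 - 79440\right) = \frac{16 \sqrt{2762942862}}{24363} - 77264 = -77264 + \frac{16 \sqrt{2762942862}}{24363}$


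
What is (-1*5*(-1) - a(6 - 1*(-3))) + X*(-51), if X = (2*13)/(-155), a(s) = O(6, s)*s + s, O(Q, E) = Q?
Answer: -7664/155 ≈ -49.445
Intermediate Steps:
a(s) = 7*s (a(s) = 6*s + s = 7*s)
X = -26/155 (X = 26*(-1/155) = -26/155 ≈ -0.16774)
(-1*5*(-1) - a(6 - 1*(-3))) + X*(-51) = (-1*5*(-1) - 7*(6 - 1*(-3))) - 26/155*(-51) = (-5*(-1) - 7*(6 + 3)) + 1326/155 = (5 - 7*9) + 1326/155 = (5 - 1*63) + 1326/155 = (5 - 63) + 1326/155 = -58 + 1326/155 = -7664/155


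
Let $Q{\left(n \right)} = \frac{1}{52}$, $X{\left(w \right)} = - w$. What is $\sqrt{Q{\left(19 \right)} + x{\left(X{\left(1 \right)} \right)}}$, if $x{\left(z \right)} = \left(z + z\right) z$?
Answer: $\frac{\sqrt{1365}}{26} \approx 1.421$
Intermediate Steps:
$Q{\left(n \right)} = \frac{1}{52}$
$x{\left(z \right)} = 2 z^{2}$ ($x{\left(z \right)} = 2 z z = 2 z^{2}$)
$\sqrt{Q{\left(19 \right)} + x{\left(X{\left(1 \right)} \right)}} = \sqrt{\frac{1}{52} + 2 \left(\left(-1\right) 1\right)^{2}} = \sqrt{\frac{1}{52} + 2 \left(-1\right)^{2}} = \sqrt{\frac{1}{52} + 2 \cdot 1} = \sqrt{\frac{1}{52} + 2} = \sqrt{\frac{105}{52}} = \frac{\sqrt{1365}}{26}$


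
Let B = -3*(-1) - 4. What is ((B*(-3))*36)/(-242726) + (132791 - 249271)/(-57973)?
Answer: 14133231698/7035777199 ≈ 2.0088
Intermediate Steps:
B = -1 (B = 3 - 4 = -1)
((B*(-3))*36)/(-242726) + (132791 - 249271)/(-57973) = (-1*(-3)*36)/(-242726) + (132791 - 249271)/(-57973) = (3*36)*(-1/242726) - 116480*(-1/57973) = 108*(-1/242726) + 116480/57973 = -54/121363 + 116480/57973 = 14133231698/7035777199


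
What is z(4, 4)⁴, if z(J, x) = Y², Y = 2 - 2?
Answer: 0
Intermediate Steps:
Y = 0
z(J, x) = 0 (z(J, x) = 0² = 0)
z(4, 4)⁴ = 0⁴ = 0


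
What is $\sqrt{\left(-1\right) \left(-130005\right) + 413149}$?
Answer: $\sqrt{543154} \approx 736.99$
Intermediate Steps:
$\sqrt{\left(-1\right) \left(-130005\right) + 413149} = \sqrt{130005 + 413149} = \sqrt{543154}$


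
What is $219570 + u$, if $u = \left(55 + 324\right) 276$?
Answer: $324174$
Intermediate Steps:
$u = 104604$ ($u = 379 \cdot 276 = 104604$)
$219570 + u = 219570 + 104604 = 324174$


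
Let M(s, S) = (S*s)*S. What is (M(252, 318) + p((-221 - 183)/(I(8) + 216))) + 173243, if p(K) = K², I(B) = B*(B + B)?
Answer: 189755417637/7396 ≈ 2.5656e+7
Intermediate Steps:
I(B) = 2*B² (I(B) = B*(2*B) = 2*B²)
M(s, S) = s*S²
(M(252, 318) + p((-221 - 183)/(I(8) + 216))) + 173243 = (252*318² + ((-221 - 183)/(2*8² + 216))²) + 173243 = (252*101124 + (-404/(2*64 + 216))²) + 173243 = (25483248 + (-404/(128 + 216))²) + 173243 = (25483248 + (-404/344)²) + 173243 = (25483248 + (-404*1/344)²) + 173243 = (25483248 + (-101/86)²) + 173243 = (25483248 + 10201/7396) + 173243 = 188474112409/7396 + 173243 = 189755417637/7396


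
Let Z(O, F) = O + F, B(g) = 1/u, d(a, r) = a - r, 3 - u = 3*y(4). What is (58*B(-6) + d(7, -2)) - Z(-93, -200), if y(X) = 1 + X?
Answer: 1783/6 ≈ 297.17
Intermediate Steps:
u = -12 (u = 3 - 3*(1 + 4) = 3 - 3*5 = 3 - 1*15 = 3 - 15 = -12)
B(g) = -1/12 (B(g) = 1/(-12) = -1/12)
Z(O, F) = F + O
(58*B(-6) + d(7, -2)) - Z(-93, -200) = (58*(-1/12) + (7 - 1*(-2))) - (-200 - 93) = (-29/6 + (7 + 2)) - 1*(-293) = (-29/6 + 9) + 293 = 25/6 + 293 = 1783/6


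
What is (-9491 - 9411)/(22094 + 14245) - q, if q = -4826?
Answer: 175353112/36339 ≈ 4825.5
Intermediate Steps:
(-9491 - 9411)/(22094 + 14245) - q = (-9491 - 9411)/(22094 + 14245) - 1*(-4826) = -18902/36339 + 4826 = 175353112/36339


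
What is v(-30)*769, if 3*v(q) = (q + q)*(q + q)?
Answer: 922800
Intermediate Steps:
v(q) = 4*q**2/3 (v(q) = ((q + q)*(q + q))/3 = ((2*q)*(2*q))/3 = (4*q**2)/3 = 4*q**2/3)
v(-30)*769 = ((4/3)*(-30)**2)*769 = ((4/3)*900)*769 = 1200*769 = 922800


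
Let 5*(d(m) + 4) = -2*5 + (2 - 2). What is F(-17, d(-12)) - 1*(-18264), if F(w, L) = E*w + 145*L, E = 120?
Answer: 15354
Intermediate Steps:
d(m) = -6 (d(m) = -4 + (-2*5 + (2 - 2))/5 = -4 + (-10 + 0)/5 = -4 + (⅕)*(-10) = -4 - 2 = -6)
F(w, L) = 120*w + 145*L
F(-17, d(-12)) - 1*(-18264) = (120*(-17) + 145*(-6)) - 1*(-18264) = (-2040 - 870) + 18264 = -2910 + 18264 = 15354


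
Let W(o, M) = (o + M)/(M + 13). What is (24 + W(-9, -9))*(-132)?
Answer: -2574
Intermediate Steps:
W(o, M) = (M + o)/(13 + M)
(24 + W(-9, -9))*(-132) = (24 + (-9 - 9)/(13 - 9))*(-132) = (24 - 18/4)*(-132) = (24 + (1/4)*(-18))*(-132) = (24 - 9/2)*(-132) = (39/2)*(-132) = -2574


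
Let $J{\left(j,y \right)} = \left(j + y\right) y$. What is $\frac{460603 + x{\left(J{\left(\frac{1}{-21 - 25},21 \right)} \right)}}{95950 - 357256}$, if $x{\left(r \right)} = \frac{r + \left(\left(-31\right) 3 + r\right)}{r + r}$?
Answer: $- \frac{3111379307}{1765122030} \approx -1.7627$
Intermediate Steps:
$J{\left(j,y \right)} = y \left(j + y\right)$
$x{\left(r \right)} = \frac{-93 + 2 r}{2 r}$ ($x{\left(r \right)} = \frac{r + \left(-93 + r\right)}{2 r} = \left(-93 + 2 r\right) \frac{1}{2 r} = \frac{-93 + 2 r}{2 r}$)
$\frac{460603 + x{\left(J{\left(\frac{1}{-21 - 25},21 \right)} \right)}}{95950 - 357256} = \frac{460603 + \frac{- \frac{93}{2} + 21 \left(\frac{1}{-21 - 25} + 21\right)}{21 \left(\frac{1}{-21 - 25} + 21\right)}}{95950 - 357256} = \frac{460603 + \frac{- \frac{93}{2} + 21 \left(\frac{1}{-46} + 21\right)}{21 \left(\frac{1}{-46} + 21\right)}}{-261306} = \left(460603 + \frac{- \frac{93}{2} + 21 \left(- \frac{1}{46} + 21\right)}{21 \left(- \frac{1}{46} + 21\right)}\right) \left(- \frac{1}{261306}\right) = \left(460603 + \frac{- \frac{93}{2} + 21 \cdot \frac{965}{46}}{21 \cdot \frac{965}{46}}\right) \left(- \frac{1}{261306}\right) = \left(460603 + \frac{- \frac{93}{2} + \frac{20265}{46}}{\frac{20265}{46}}\right) \left(- \frac{1}{261306}\right) = \left(460603 + \frac{46}{20265} \cdot \frac{9063}{23}\right) \left(- \frac{1}{261306}\right) = \left(460603 + \frac{6042}{6755}\right) \left(- \frac{1}{261306}\right) = \frac{3111379307}{6755} \left(- \frac{1}{261306}\right) = - \frac{3111379307}{1765122030}$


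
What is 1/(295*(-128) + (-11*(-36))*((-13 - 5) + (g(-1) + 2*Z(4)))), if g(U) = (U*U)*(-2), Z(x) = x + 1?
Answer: -1/41720 ≈ -2.3969e-5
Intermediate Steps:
Z(x) = 1 + x
g(U) = -2*U² (g(U) = U²*(-2) = -2*U²)
1/(295*(-128) + (-11*(-36))*((-13 - 5) + (g(-1) + 2*Z(4)))) = 1/(295*(-128) + (-11*(-36))*((-13 - 5) + (-2*(-1)² + 2*(1 + 4)))) = 1/(-37760 + 396*(-18 + (-2*1 + 2*5))) = 1/(-37760 + 396*(-18 + (-2 + 10))) = 1/(-37760 + 396*(-18 + 8)) = 1/(-37760 + 396*(-10)) = 1/(-37760 - 3960) = 1/(-41720) = -1/41720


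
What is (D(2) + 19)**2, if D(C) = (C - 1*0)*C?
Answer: 529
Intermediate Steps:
D(C) = C**2 (D(C) = (C + 0)*C = C*C = C**2)
(D(2) + 19)**2 = (2**2 + 19)**2 = (4 + 19)**2 = 23**2 = 529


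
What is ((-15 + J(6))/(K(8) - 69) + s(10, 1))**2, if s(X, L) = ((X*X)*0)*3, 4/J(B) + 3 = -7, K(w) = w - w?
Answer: 5929/119025 ≈ 0.049813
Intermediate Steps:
K(w) = 0
J(B) = -2/5 (J(B) = 4/(-3 - 7) = 4/(-10) = 4*(-1/10) = -2/5)
s(X, L) = 0 (s(X, L) = (X**2*0)*3 = 0*3 = 0)
((-15 + J(6))/(K(8) - 69) + s(10, 1))**2 = ((-15 - 2/5)/(0 - 69) + 0)**2 = (-77/5/(-69) + 0)**2 = (-77/5*(-1/69) + 0)**2 = (77/345 + 0)**2 = (77/345)**2 = 5929/119025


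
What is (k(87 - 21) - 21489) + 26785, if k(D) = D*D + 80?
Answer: 9732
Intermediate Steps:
k(D) = 80 + D² (k(D) = D² + 80 = 80 + D²)
(k(87 - 21) - 21489) + 26785 = ((80 + (87 - 21)²) - 21489) + 26785 = ((80 + 66²) - 21489) + 26785 = ((80 + 4356) - 21489) + 26785 = (4436 - 21489) + 26785 = -17053 + 26785 = 9732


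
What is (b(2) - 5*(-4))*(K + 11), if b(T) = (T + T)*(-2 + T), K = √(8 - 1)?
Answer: 220 + 20*√7 ≈ 272.92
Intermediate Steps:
K = √7 ≈ 2.6458
b(T) = 2*T*(-2 + T) (b(T) = (2*T)*(-2 + T) = 2*T*(-2 + T))
(b(2) - 5*(-4))*(K + 11) = (2*2*(-2 + 2) - 5*(-4))*(√7 + 11) = (2*2*0 + 20)*(11 + √7) = (0 + 20)*(11 + √7) = 20*(11 + √7) = 220 + 20*√7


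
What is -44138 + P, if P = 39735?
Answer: -4403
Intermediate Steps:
-44138 + P = -44138 + 39735 = -4403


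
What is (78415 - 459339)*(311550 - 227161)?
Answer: -32145795436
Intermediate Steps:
(78415 - 459339)*(311550 - 227161) = -380924*84389 = -32145795436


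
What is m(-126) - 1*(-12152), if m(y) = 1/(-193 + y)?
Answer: 3876487/319 ≈ 12152.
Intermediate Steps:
m(-126) - 1*(-12152) = 1/(-193 - 126) - 1*(-12152) = 1/(-319) + 12152 = -1/319 + 12152 = 3876487/319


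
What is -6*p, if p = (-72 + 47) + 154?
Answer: -774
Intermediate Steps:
p = 129 (p = -25 + 154 = 129)
-6*p = -6*129 = -774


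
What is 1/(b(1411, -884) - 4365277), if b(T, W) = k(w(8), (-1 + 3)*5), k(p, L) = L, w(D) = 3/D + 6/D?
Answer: -1/4365267 ≈ -2.2908e-7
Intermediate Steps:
w(D) = 9/D
b(T, W) = 10 (b(T, W) = (-1 + 3)*5 = 2*5 = 10)
1/(b(1411, -884) - 4365277) = 1/(10 - 4365277) = 1/(-4365267) = -1/4365267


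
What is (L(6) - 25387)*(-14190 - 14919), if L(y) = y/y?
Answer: 738961074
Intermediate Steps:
L(y) = 1
(L(6) - 25387)*(-14190 - 14919) = (1 - 25387)*(-14190 - 14919) = -25386*(-29109) = 738961074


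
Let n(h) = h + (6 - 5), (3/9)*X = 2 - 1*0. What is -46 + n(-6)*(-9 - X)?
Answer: 29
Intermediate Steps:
X = 6 (X = 3*(2 - 1*0) = 3*(2 + 0) = 3*2 = 6)
n(h) = 1 + h (n(h) = h + 1 = 1 + h)
-46 + n(-6)*(-9 - X) = -46 + (1 - 6)*(-9 - 1*6) = -46 - 5*(-9 - 6) = -46 - 5*(-15) = -46 + 75 = 29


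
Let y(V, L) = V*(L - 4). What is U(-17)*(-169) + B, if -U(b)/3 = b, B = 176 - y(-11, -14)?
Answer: -8641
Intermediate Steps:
y(V, L) = V*(-4 + L)
B = -22 (B = 176 - (-11)*(-4 - 14) = 176 - (-11)*(-18) = 176 - 1*198 = 176 - 198 = -22)
U(b) = -3*b
U(-17)*(-169) + B = -3*(-17)*(-169) - 22 = 51*(-169) - 22 = -8619 - 22 = -8641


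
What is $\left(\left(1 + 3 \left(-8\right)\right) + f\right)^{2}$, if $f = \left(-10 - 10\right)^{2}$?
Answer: $142129$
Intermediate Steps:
$f = 400$ ($f = \left(-20\right)^{2} = 400$)
$\left(\left(1 + 3 \left(-8\right)\right) + f\right)^{2} = \left(\left(1 + 3 \left(-8\right)\right) + 400\right)^{2} = \left(\left(1 - 24\right) + 400\right)^{2} = \left(-23 + 400\right)^{2} = 377^{2} = 142129$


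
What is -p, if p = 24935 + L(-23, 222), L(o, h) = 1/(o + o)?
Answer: -1147009/46 ≈ -24935.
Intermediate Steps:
L(o, h) = 1/(2*o)
p = 1147009/46 (p = 24935 + (1/2)/(-23) = 24935 + (1/2)*(-1/23) = 24935 - 1/46 = 1147009/46 ≈ 24935.)
-p = -1*1147009/46 = -1147009/46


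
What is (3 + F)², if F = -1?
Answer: 4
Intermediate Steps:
(3 + F)² = (3 - 1)² = 2² = 4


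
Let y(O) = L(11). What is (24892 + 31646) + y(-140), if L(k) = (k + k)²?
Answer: 57022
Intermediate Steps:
L(k) = 4*k² (L(k) = (2*k)² = 4*k²)
y(O) = 484 (y(O) = 4*11² = 4*121 = 484)
(24892 + 31646) + y(-140) = (24892 + 31646) + 484 = 56538 + 484 = 57022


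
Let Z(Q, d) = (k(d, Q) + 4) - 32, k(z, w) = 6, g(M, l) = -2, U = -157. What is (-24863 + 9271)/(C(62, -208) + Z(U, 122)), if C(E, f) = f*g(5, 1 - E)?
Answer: -7796/197 ≈ -39.574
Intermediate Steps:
C(E, f) = -2*f (C(E, f) = f*(-2) = -2*f)
Z(Q, d) = -22 (Z(Q, d) = (6 + 4) - 32 = 10 - 32 = -22)
(-24863 + 9271)/(C(62, -208) + Z(U, 122)) = (-24863 + 9271)/(-2*(-208) - 22) = -15592/(416 - 22) = -15592/394 = -15592*1/394 = -7796/197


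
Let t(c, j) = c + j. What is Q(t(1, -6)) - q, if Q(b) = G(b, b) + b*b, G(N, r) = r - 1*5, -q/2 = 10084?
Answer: 20183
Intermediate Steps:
q = -20168 (q = -2*10084 = -20168)
G(N, r) = -5 + r (G(N, r) = r - 5 = -5 + r)
Q(b) = -5 + b + b**2 (Q(b) = (-5 + b) + b*b = (-5 + b) + b**2 = -5 + b + b**2)
Q(t(1, -6)) - q = (-5 + (1 - 6) + (1 - 6)**2) - 1*(-20168) = (-5 - 5 + (-5)**2) + 20168 = (-5 - 5 + 25) + 20168 = 15 + 20168 = 20183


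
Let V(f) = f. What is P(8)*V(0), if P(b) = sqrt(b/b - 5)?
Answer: 0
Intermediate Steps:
P(b) = 2*I (P(b) = sqrt(1 - 5) = sqrt(-4) = 2*I)
P(8)*V(0) = (2*I)*0 = 0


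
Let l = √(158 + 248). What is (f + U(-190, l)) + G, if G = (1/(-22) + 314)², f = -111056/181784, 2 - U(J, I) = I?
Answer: 1084053462203/10997932 - √406 ≈ 98549.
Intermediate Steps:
l = √406 ≈ 20.149
U(J, I) = 2 - I
f = -13882/22723 (f = -111056*1/181784 = -13882/22723 ≈ -0.61092)
G = 47706649/484 (G = (-1/22 + 314)² = (6907/22)² = 47706649/484 ≈ 98568.)
(f + U(-190, l)) + G = (-13882/22723 + (2 - √406)) + 47706649/484 = (31564/22723 - √406) + 47706649/484 = 1084053462203/10997932 - √406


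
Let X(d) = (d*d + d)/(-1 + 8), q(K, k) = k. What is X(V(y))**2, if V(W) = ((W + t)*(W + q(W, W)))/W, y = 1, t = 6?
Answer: 900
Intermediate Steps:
V(W) = 12 + 2*W (V(W) = ((W + 6)*(W + W))/W = ((6 + W)*(2*W))/W = (2*W*(6 + W))/W = 12 + 2*W)
X(d) = d/7 + d**2/7 (X(d) = (d**2 + d)/7 = (d + d**2)*(1/7) = d/7 + d**2/7)
X(V(y))**2 = ((12 + 2*1)*(1 + (12 + 2*1))/7)**2 = ((12 + 2)*(1 + (12 + 2))/7)**2 = ((1/7)*14*(1 + 14))**2 = ((1/7)*14*15)**2 = 30**2 = 900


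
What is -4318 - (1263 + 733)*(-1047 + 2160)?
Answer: -2225866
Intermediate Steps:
-4318 - (1263 + 733)*(-1047 + 2160) = -4318 - 1996*1113 = -4318 - 1*2221548 = -4318 - 2221548 = -2225866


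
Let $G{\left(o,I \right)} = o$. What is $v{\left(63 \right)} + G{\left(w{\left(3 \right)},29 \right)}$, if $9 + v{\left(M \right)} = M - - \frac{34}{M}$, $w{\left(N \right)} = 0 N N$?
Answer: $\frac{3436}{63} \approx 54.54$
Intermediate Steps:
$w{\left(N \right)} = 0$ ($w{\left(N \right)} = 0 N = 0$)
$v{\left(M \right)} = -9 + M + \frac{34}{M}$ ($v{\left(M \right)} = -9 + \left(M - - \frac{34}{M}\right) = -9 + \left(M + \frac{34}{M}\right) = -9 + M + \frac{34}{M}$)
$v{\left(63 \right)} + G{\left(w{\left(3 \right)},29 \right)} = \left(-9 + 63 + \frac{34}{63}\right) + 0 = \frac{3436}{63} + 0 = \frac{3436}{63}$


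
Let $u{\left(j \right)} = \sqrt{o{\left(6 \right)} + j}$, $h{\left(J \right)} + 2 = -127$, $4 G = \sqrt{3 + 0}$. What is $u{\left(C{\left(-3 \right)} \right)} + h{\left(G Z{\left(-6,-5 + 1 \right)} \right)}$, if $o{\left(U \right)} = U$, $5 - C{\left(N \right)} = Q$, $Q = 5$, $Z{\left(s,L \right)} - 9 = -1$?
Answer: $-129 + \sqrt{6} \approx -126.55$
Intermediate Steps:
$Z{\left(s,L \right)} = 8$ ($Z{\left(s,L \right)} = 9 - 1 = 8$)
$C{\left(N \right)} = 0$ ($C{\left(N \right)} = 5 - 5 = 0$)
$G = \frac{\sqrt{3}}{4}$ ($G = \frac{\sqrt{3 + 0}}{4} = \frac{\sqrt{3}}{4} \approx 0.43301$)
$h{\left(J \right)} = -129$ ($h{\left(J \right)} = -2 - 127 = -129$)
$u{\left(j \right)} = \sqrt{6 + j}$
$u{\left(C{\left(-3 \right)} \right)} + h{\left(G Z{\left(-6,-5 + 1 \right)} \right)} = \sqrt{6 + 0} - 129 = \sqrt{6} - 129 = -129 + \sqrt{6}$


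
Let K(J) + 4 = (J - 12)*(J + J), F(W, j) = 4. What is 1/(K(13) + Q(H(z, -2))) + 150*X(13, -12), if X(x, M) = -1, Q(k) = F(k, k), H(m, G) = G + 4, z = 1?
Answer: -3899/26 ≈ -149.96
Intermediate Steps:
H(m, G) = 4 + G
Q(k) = 4
K(J) = -4 + 2*J*(-12 + J) (K(J) = -4 + (J - 12)*(J + J) = -4 + (-12 + J)*(2*J) = -4 + 2*J*(-12 + J))
1/(K(13) + Q(H(z, -2))) + 150*X(13, -12) = 1/((-4 - 24*13 + 2*13²) + 4) + 150*(-1) = 1/((-4 - 312 + 2*169) + 4) - 150 = 1/((-4 - 312 + 338) + 4) - 150 = 1/(22 + 4) - 150 = 1/26 - 150 = -3899/26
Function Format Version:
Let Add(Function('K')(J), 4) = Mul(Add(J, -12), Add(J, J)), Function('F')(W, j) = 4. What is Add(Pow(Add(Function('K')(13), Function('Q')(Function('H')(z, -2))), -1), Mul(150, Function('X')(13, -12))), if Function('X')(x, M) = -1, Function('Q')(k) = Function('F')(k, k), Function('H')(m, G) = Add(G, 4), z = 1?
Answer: Rational(-3899, 26) ≈ -149.96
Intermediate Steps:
Function('H')(m, G) = Add(4, G)
Function('Q')(k) = 4
Function('K')(J) = Add(-4, Mul(2, J, Add(-12, J))) (Function('K')(J) = Add(-4, Mul(Add(J, -12), Add(J, J))) = Add(-4, Mul(Add(-12, J), Mul(2, J))) = Add(-4, Mul(2, J, Add(-12, J))))
Add(Pow(Add(Function('K')(13), Function('Q')(Function('H')(z, -2))), -1), Mul(150, Function('X')(13, -12))) = Add(Pow(Add(Add(-4, Mul(-24, 13), Mul(2, Pow(13, 2))), 4), -1), Mul(150, -1)) = Add(Pow(Add(Add(-4, -312, Mul(2, 169)), 4), -1), -150) = Add(Pow(Add(Add(-4, -312, 338), 4), -1), -150) = Add(Pow(Add(22, 4), -1), -150) = Add(Pow(26, -1), -150) = Add(Rational(1, 26), -150) = Rational(-3899, 26)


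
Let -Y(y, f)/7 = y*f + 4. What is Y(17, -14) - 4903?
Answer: -3265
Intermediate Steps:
Y(y, f) = -28 - 7*f*y (Y(y, f) = -7*(y*f + 4) = -7*(f*y + 4) = -7*(4 + f*y) = -28 - 7*f*y)
Y(17, -14) - 4903 = (-28 - 7*(-14)*17) - 4903 = (-28 + 1666) - 4903 = 1638 - 4903 = -3265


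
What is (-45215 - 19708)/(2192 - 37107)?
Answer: 64923/34915 ≈ 1.8595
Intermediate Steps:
(-45215 - 19708)/(2192 - 37107) = -64923/(-34915) = -64923*(-1/34915) = 64923/34915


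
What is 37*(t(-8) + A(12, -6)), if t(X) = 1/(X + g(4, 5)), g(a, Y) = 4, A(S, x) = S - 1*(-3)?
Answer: 2183/4 ≈ 545.75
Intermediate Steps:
A(S, x) = 3 + S (A(S, x) = S + 3 = 3 + S)
t(X) = 1/(4 + X) (t(X) = 1/(X + 4) = 1/(4 + X))
37*(t(-8) + A(12, -6)) = 37*(1/(4 - 8) + (3 + 12)) = 37*(1/(-4) + 15) = 37*(-¼ + 15) = 37*(59/4) = 2183/4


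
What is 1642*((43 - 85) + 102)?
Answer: 98520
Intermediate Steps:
1642*((43 - 85) + 102) = 1642*(-42 + 102) = 1642*60 = 98520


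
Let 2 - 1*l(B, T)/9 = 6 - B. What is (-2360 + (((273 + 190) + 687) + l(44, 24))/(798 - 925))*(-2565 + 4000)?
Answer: -432265050/127 ≈ -3.4037e+6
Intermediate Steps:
l(B, T) = -36 + 9*B (l(B, T) = 18 - 9*(6 - B) = 18 + (-54 + 9*B) = -36 + 9*B)
(-2360 + (((273 + 190) + 687) + l(44, 24))/(798 - 925))*(-2565 + 4000) = (-2360 + (((273 + 190) + 687) + (-36 + 9*44))/(798 - 925))*(-2565 + 4000) = (-2360 + ((463 + 687) + (-36 + 396))/(-127))*1435 = (-2360 + (1150 + 360)*(-1/127))*1435 = (-2360 + 1510*(-1/127))*1435 = (-2360 - 1510/127)*1435 = -301230/127*1435 = -432265050/127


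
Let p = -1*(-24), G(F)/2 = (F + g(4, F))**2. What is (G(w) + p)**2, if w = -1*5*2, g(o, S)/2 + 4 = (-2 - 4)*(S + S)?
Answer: 9720382464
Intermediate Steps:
g(o, S) = -8 - 24*S (g(o, S) = -8 + 2*((-2 - 4)*(S + S)) = -8 + 2*(-12*S) = -8 - 24*S)
w = -10 (w = -5*2 = -10)
G(F) = 2*(-8 - 23*F)**2 (G(F) = 2*(F + (-8 - 24*F))**2 = 2*(-8 - 23*F)**2)
p = 24
(G(w) + p)**2 = (2*(8 + 23*(-10))**2 + 24)**2 = (2*(8 - 230)**2 + 24)**2 = (2*(-222)**2 + 24)**2 = (2*49284 + 24)**2 = (98568 + 24)**2 = 98592**2 = 9720382464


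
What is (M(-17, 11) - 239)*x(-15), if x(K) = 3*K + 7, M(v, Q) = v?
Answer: 9728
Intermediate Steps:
x(K) = 7 + 3*K
(M(-17, 11) - 239)*x(-15) = (-17 - 239)*(7 + 3*(-15)) = -256*(7 - 45) = -256*(-38) = 9728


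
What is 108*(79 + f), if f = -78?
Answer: 108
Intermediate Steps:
108*(79 + f) = 108*(79 - 78) = 108*1 = 108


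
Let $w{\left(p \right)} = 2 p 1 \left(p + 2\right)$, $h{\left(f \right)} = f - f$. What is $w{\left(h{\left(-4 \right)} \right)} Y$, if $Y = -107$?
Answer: $0$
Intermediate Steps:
$h{\left(f \right)} = 0$
$w{\left(p \right)} = 2 p \left(2 + p\right)$
$w{\left(h{\left(-4 \right)} \right)} Y = 2 \cdot 0 \left(2 + 0\right) \left(-107\right) = 2 \cdot 0 \cdot 2 \left(-107\right) = 0 \left(-107\right) = 0$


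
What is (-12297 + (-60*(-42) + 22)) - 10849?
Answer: -20604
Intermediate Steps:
(-12297 + (-60*(-42) + 22)) - 10849 = (-12297 + (2520 + 22)) - 10849 = (-12297 + 2542) - 10849 = -9755 - 10849 = -20604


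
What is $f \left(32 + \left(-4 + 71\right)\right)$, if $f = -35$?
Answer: $-3465$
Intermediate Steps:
$f \left(32 + \left(-4 + 71\right)\right) = - 35 \left(32 + \left(-4 + 71\right)\right) = - 35 \left(32 + 67\right) = \left(-35\right) 99 = -3465$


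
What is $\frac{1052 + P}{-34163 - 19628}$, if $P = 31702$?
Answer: $- \frac{32754}{53791} \approx -0.60891$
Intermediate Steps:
$\frac{1052 + P}{-34163 - 19628} = \frac{1052 + 31702}{-34163 - 19628} = \frac{32754}{-53791} = 32754 \left(- \frac{1}{53791}\right) = - \frac{32754}{53791}$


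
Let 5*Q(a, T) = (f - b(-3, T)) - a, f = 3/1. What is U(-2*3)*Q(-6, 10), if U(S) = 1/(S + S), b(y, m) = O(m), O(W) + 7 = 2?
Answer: -7/30 ≈ -0.23333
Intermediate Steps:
O(W) = -5 (O(W) = -7 + 2 = -5)
b(y, m) = -5
f = 3 (f = 3*1 = 3)
U(S) = 1/(2*S)
Q(a, T) = 8/5 - a/5 (Q(a, T) = ((3 - 1*(-5)) - a)/5 = ((3 + 5) - a)/5 = (8 - a)/5 = 8/5 - a/5)
U(-2*3)*Q(-6, 10) = (1/(2*((-2*3))))*(8/5 - ⅕*(-6)) = ((½)/(-6))*(8/5 + 6/5) = ((½)*(-⅙))*(14/5) = -1/12*14/5 = -7/30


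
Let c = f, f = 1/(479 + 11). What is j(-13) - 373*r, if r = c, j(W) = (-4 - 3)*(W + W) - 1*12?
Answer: 82927/490 ≈ 169.24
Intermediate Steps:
f = 1/490 ≈ 0.0020408
j(W) = -12 - 14*W (j(W) = -14*W - 12 = -12 - 14*W)
c = 1/490 ≈ 0.0020408
r = 1/490 ≈ 0.0020408
j(-13) - 373*r = (-12 - 14*(-13)) - 373*1/490 = (-12 + 182) - 373/490 = 170 - 373/490 = 82927/490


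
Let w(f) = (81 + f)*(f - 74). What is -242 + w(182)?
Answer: 28162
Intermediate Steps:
w(f) = (-74 + f)*(81 + f) (w(f) = (81 + f)*(-74 + f) = (-74 + f)*(81 + f))
-242 + w(182) = -242 + (-5994 + 182² + 7*182) = -242 + (-5994 + 33124 + 1274) = -242 + 28404 = 28162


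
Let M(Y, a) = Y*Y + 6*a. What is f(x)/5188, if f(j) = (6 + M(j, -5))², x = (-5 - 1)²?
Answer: 404496/1297 ≈ 311.87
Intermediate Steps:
M(Y, a) = Y² + 6*a
x = 36 (x = (-6)² = 36)
f(j) = (-24 + j²)² (f(j) = (6 + (j² + 6*(-5)))² = (6 + (j² - 30))² = (6 + (-30 + j²))² = (-24 + j²)²)
f(x)/5188 = (-24 + 36²)²/5188 = (-24 + 1296)²*(1/5188) = 1272²*(1/5188) = 1617984*(1/5188) = 404496/1297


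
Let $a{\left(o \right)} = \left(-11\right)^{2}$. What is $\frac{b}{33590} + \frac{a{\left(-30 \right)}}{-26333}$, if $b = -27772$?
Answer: $- \frac{367692233}{442262735} \approx -0.83139$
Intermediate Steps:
$a{\left(o \right)} = 121$
$\frac{b}{33590} + \frac{a{\left(-30 \right)}}{-26333} = - \frac{27772}{33590} + \frac{121}{-26333} = \left(-27772\right) \frac{1}{33590} + 121 \left(- \frac{1}{26333}\right) = - \frac{13886}{16795} - \frac{121}{26333} = - \frac{367692233}{442262735}$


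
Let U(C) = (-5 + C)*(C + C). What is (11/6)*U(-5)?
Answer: 550/3 ≈ 183.33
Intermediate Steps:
U(C) = 2*C*(-5 + C) (U(C) = (-5 + C)*(2*C) = 2*C*(-5 + C))
(11/6)*U(-5) = (11/6)*(2*(-5)*(-5 - 5)) = (11*(⅙))*(2*(-5)*(-10)) = (11/6)*100 = 550/3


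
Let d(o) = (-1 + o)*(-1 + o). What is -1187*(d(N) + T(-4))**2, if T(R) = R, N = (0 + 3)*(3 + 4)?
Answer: -186140592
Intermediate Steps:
N = 21 (N = 3*7 = 21)
d(o) = (-1 + o)**2
-1187*(d(N) + T(-4))**2 = -1187*((-1 + 21)**2 - 4)**2 = -1187*(20**2 - 4)**2 = -1187*(400 - 4)**2 = -1187*396**2 = -1187*156816 = -186140592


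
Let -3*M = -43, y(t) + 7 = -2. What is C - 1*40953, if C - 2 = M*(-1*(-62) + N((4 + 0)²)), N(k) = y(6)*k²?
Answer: -219259/3 ≈ -73086.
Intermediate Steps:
y(t) = -9 (y(t) = -7 - 2 = -9)
M = 43/3 (M = -⅓*(-43) = 43/3 ≈ 14.333)
N(k) = -9*k²
C = -96400/3 (C = 2 + 43*(-1*(-62) - 9*(4 + 0)⁴)/3 = 2 + 43*(62 - 9*(4²)²)/3 = 2 + 43*(62 - 9*16²)/3 = 2 + 43*(62 - 9*256)/3 = 2 + 43*(62 - 2304)/3 = 2 + (43/3)*(-2242) = 2 - 96406/3 = -96400/3 ≈ -32133.)
C - 1*40953 = -96400/3 - 1*40953 = -96400/3 - 40953 = -219259/3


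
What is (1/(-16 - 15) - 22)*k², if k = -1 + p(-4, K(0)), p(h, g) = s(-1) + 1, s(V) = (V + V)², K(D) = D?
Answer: -10928/31 ≈ -352.52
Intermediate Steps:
s(V) = 4*V² (s(V) = (2*V)² = 4*V²)
p(h, g) = 5 (p(h, g) = 4*(-1)² + 1 = 4*1 + 1 = 4 + 1 = 5)
k = 4 (k = -1 + 5 = 4)
(1/(-16 - 15) - 22)*k² = (1/(-16 - 15) - 22)*4² = (1/(-31) - 22)*16 = (-1/31 - 22)*16 = -683/31*16 = -10928/31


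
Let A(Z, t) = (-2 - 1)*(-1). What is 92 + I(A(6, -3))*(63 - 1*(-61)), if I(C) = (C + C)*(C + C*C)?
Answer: 9020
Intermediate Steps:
A(Z, t) = 3 (A(Z, t) = -3*(-1) = 3)
I(C) = 2*C*(C + C**2) (I(C) = (2*C)*(C + C**2) = 2*C*(C + C**2))
92 + I(A(6, -3))*(63 - 1*(-61)) = 92 + (2*3**2*(1 + 3))*(63 - 1*(-61)) = 92 + (2*9*4)*(63 + 61) = 92 + 72*124 = 92 + 8928 = 9020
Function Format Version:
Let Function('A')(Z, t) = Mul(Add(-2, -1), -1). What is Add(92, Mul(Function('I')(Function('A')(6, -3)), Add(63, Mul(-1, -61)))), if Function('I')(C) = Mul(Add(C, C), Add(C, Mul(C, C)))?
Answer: 9020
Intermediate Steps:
Function('A')(Z, t) = 3 (Function('A')(Z, t) = Mul(-3, -1) = 3)
Function('I')(C) = Mul(2, C, Add(C, Pow(C, 2))) (Function('I')(C) = Mul(Mul(2, C), Add(C, Pow(C, 2))) = Mul(2, C, Add(C, Pow(C, 2))))
Add(92, Mul(Function('I')(Function('A')(6, -3)), Add(63, Mul(-1, -61)))) = Add(92, Mul(Mul(2, Pow(3, 2), Add(1, 3)), Add(63, Mul(-1, -61)))) = Add(92, Mul(Mul(2, 9, 4), Add(63, 61))) = Add(92, Mul(72, 124)) = Add(92, 8928) = 9020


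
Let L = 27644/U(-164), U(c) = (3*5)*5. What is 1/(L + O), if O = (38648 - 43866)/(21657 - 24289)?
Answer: 98700/36575179 ≈ 0.0026986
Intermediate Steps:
O = 2609/1316 (O = -5218/(-2632) = -5218*(-1/2632) = 2609/1316 ≈ 1.9825)
U(c) = 75 (U(c) = 15*5 = 75)
L = 27644/75 ≈ 368.59
1/(L + O) = 1/(27644/75 + 2609/1316) = 1/(36575179/98700) = 98700/36575179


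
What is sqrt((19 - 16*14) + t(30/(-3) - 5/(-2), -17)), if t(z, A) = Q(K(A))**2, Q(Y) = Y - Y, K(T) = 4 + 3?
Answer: I*sqrt(205) ≈ 14.318*I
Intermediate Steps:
K(T) = 7
Q(Y) = 0
t(z, A) = 0 (t(z, A) = 0**2 = 0)
sqrt((19 - 16*14) + t(30/(-3) - 5/(-2), -17)) = sqrt((19 - 16*14) + 0) = sqrt((19 - 224) + 0) = sqrt(-205 + 0) = sqrt(-205) = I*sqrt(205)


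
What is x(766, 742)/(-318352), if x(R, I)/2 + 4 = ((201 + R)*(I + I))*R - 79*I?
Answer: -549586413/79588 ≈ -6905.4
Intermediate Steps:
x(R, I) = -8 - 158*I + 4*I*R*(201 + R) (x(R, I) = -8 + 2*(((201 + R)*(I + I))*R - 79*I) = -8 + 2*(((201 + R)*(2*I))*R - 79*I) = -8 + 2*((2*I*(201 + R))*R - 79*I) = -8 + 2*(2*I*R*(201 + R) - 79*I) = -8 + 2*(-79*I + 2*I*R*(201 + R)) = -8 + (-158*I + 4*I*R*(201 + R)) = -8 - 158*I + 4*I*R*(201 + R))
x(766, 742)/(-318352) = (-8 - 158*742 + 4*742*766² + 804*742*766)/(-318352) = (-8 - 117236 + 4*742*586756 + 456971088)*(-1/318352) = (-8 - 117236 + 1741491808 + 456971088)*(-1/318352) = 2198345652*(-1/318352) = -549586413/79588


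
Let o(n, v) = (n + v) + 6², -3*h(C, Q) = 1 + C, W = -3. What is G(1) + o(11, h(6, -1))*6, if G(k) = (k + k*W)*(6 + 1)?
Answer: 254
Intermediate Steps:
h(C, Q) = -⅓ - C/3 (h(C, Q) = -(1 + C)/3 = -⅓ - C/3)
o(n, v) = 36 + n + v (o(n, v) = (n + v) + 36 = 36 + n + v)
G(k) = -14*k (G(k) = (k + k*(-3))*(6 + 1) = (k - 3*k)*7 = -2*k*7 = -14*k)
G(1) + o(11, h(6, -1))*6 = -14*1 + (36 + 11 + (-⅓ - ⅓*6))*6 = -14 + (36 + 11 + (-⅓ - 2))*6 = -14 + (36 + 11 - 7/3)*6 = -14 + (134/3)*6 = -14 + 268 = 254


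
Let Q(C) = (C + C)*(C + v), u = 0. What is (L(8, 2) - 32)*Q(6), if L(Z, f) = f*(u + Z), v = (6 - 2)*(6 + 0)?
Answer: -5760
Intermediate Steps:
v = 24 (v = 4*6 = 24)
Q(C) = 2*C*(24 + C) (Q(C) = (C + C)*(C + 24) = (2*C)*(24 + C) = 2*C*(24 + C))
L(Z, f) = Z*f (L(Z, f) = f*(0 + Z) = f*Z = Z*f)
(L(8, 2) - 32)*Q(6) = (8*2 - 32)*(2*6*(24 + 6)) = (16 - 32)*(2*6*30) = -16*360 = -5760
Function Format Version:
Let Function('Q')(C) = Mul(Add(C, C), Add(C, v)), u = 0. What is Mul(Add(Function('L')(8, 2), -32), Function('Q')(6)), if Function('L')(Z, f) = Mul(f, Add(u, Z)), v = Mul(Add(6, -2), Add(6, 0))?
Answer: -5760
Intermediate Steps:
v = 24 (v = Mul(4, 6) = 24)
Function('Q')(C) = Mul(2, C, Add(24, C)) (Function('Q')(C) = Mul(Add(C, C), Add(C, 24)) = Mul(Mul(2, C), Add(24, C)) = Mul(2, C, Add(24, C)))
Function('L')(Z, f) = Mul(Z, f) (Function('L')(Z, f) = Mul(f, Add(0, Z)) = Mul(f, Z) = Mul(Z, f))
Mul(Add(Function('L')(8, 2), -32), Function('Q')(6)) = Mul(Add(Mul(8, 2), -32), Mul(2, 6, Add(24, 6))) = Mul(Add(16, -32), Mul(2, 6, 30)) = Mul(-16, 360) = -5760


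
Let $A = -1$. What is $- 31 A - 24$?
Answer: $7$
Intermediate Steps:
$- 31 A - 24 = \left(-31\right) \left(-1\right) - 24 = 31 - 24 = 7$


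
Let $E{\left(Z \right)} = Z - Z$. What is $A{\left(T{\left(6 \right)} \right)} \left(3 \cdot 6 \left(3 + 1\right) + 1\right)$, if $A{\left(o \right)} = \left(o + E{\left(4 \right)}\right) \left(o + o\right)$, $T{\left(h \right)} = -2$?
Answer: $584$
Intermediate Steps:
$E{\left(Z \right)} = 0$
$A{\left(o \right)} = 2 o^{2}$ ($A{\left(o \right)} = \left(o + 0\right) \left(o + o\right) = o 2 o = 2 o^{2}$)
$A{\left(T{\left(6 \right)} \right)} \left(3 \cdot 6 \left(3 + 1\right) + 1\right) = 2 \left(-2\right)^{2} \left(3 \cdot 6 \left(3 + 1\right) + 1\right) = 2 \cdot 4 \left(3 \cdot 6 \cdot 4 + 1\right) = 8 \left(3 \cdot 24 + 1\right) = 8 \left(72 + 1\right) = 8 \cdot 73 = 584$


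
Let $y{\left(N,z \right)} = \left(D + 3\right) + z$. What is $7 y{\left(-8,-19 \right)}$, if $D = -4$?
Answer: $-140$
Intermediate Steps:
$y{\left(N,z \right)} = -1 + z$ ($y{\left(N,z \right)} = \left(-4 + 3\right) + z = -1 + z$)
$7 y{\left(-8,-19 \right)} = 7 \left(-1 - 19\right) = 7 \left(-20\right) = -140$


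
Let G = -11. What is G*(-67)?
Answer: 737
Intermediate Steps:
G*(-67) = -11*(-67) = 737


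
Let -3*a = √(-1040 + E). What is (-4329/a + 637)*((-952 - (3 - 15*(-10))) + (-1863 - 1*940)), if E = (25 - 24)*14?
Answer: -2489396 + 2819622*I*√114/19 ≈ -2.4894e+6 + 1.5845e+6*I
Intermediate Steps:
E = 14 (E = 1*14 = 14)
a = -I*√114 (a = -√(-1040 + 14)/3 = -I*√114 ≈ -10.677*I)
(-4329/a + 637)*((-952 - (3 - 15*(-10))) + (-1863 - 1*940)) = (-4329*I*√114/114 + 637)*((-952 - (3 - 15*(-10))) + (-1863 - 1*940)) = (-1443*I*√114/38 + 637)*((-952 - (3 + 150)) + (-1863 - 940)) = (-1443*I*√114/38 + 637)*((-952 - 1*153) - 2803) = (637 - 1443*I*√114/38)*((-952 - 153) - 2803) = (637 - 1443*I*√114/38)*(-1105 - 2803) = (637 - 1443*I*√114/38)*(-3908) = -2489396 + 2819622*I*√114/19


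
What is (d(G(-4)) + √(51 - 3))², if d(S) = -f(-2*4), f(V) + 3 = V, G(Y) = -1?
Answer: 169 + 88*√3 ≈ 321.42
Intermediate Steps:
f(V) = -3 + V
d(S) = 11 (d(S) = -(-3 - 2*4) = -(-3 - 8) = -1*(-11) = 11)
(d(G(-4)) + √(51 - 3))² = (11 + √(51 - 3))² = (11 + √48)² = (11 + 4*√3)²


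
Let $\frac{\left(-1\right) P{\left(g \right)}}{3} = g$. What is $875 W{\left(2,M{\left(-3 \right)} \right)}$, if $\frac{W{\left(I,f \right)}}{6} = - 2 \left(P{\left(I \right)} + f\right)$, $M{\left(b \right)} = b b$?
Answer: $-31500$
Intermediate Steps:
$P{\left(g \right)} = - 3 g$
$M{\left(b \right)} = b^{2}$
$W{\left(I,f \right)} = - 12 f + 36 I$ ($W{\left(I,f \right)} = 6 \left(- 2 \left(- 3 I + f\right)\right) = 6 \left(- 2 \left(f - 3 I\right)\right) = 6 \left(- 2 f + 6 I\right) = - 12 f + 36 I$)
$875 W{\left(2,M{\left(-3 \right)} \right)} = 875 \left(- 12 \left(-3\right)^{2} + 36 \cdot 2\right) = 875 \left(\left(-12\right) 9 + 72\right) = 875 \left(-108 + 72\right) = 875 \left(-36\right) = -31500$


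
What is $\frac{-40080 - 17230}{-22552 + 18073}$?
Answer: $\frac{57310}{4479} \approx 12.795$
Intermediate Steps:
$\frac{-40080 - 17230}{-22552 + 18073} = \frac{-40080 - 17230}{-4479} = \left(-57310\right) \left(- \frac{1}{4479}\right) = \frac{57310}{4479}$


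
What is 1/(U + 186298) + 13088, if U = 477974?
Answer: 8693991937/664272 ≈ 13088.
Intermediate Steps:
1/(U + 186298) + 13088 = 1/(477974 + 186298) + 13088 = 1/664272 + 13088 = 8693991937/664272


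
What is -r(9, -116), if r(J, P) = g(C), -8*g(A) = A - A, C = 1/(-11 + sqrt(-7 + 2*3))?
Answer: 0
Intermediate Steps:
C = (-11 - I)/122 (C = 1/(-11 + sqrt(-7 + 6)) = 1/(-11 + sqrt(-1)) = 1/(-11 + I) = (-11 - I)/122 ≈ -0.090164 - 0.0081967*I)
g(A) = 0 (g(A) = -(A - A)/8 = -1/8*0 = 0)
r(J, P) = 0
-r(9, -116) = -1*0 = 0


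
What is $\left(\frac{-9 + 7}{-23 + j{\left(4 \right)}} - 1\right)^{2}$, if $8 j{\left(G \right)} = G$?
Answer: $\frac{1681}{2025} \approx 0.83012$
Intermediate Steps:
$j{\left(G \right)} = \frac{G}{8}$
$\left(\frac{-9 + 7}{-23 + j{\left(4 \right)}} - 1\right)^{2} = \left(\frac{-9 + 7}{-23 + \frac{1}{8} \cdot 4} - 1\right)^{2} = \left(- \frac{2}{-23 + \frac{1}{2}} - 1\right)^{2} = \left(- \frac{2}{- \frac{45}{2}} - 1\right)^{2} = \left(\left(-2\right) \left(- \frac{2}{45}\right) - 1\right)^{2} = \left(\frac{4}{45} - 1\right)^{2} = \left(- \frac{41}{45}\right)^{2} = \frac{1681}{2025}$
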